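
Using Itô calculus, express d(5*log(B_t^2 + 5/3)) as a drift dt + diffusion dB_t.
d(5*log(B_t^2 + 5/3)) = (15*(5 - 3*B_t^2)/(3*B_t^2 + 5)^2) dt + (30*B_t/(3*B_t^2 + 5)) dB_t

Itô's formula for f(B_t) gives d f(B_t) = f'(B_t) dB_t + (1/2) f''(B_t) dt. Compute derivatives of f(x) = 5*log(x^2 + 5/3):
  f'(x)  = 30*x/(3*x^2 + 5)
  f''(x) = 30*(5 - 3*x^2)/(3*x^2 + 5)^2
Substitute x = B_t and multiply the f'' term by 1/2:
  drift     = (1/2) * (30*(5 - 3*x^2)/(3*x^2 + 5)^2) evaluated at B_t = 15*(5 - 3*B_t^2)/(3*B_t^2 + 5)^2
  diffusion = (30*x/(3*x^2 + 5)) evaluated at B_t = 30*B_t/(3*B_t^2 + 5)
Therefore d(5*log(B_t^2 + 5/3)) = (15*(5 - 3*B_t^2)/(3*B_t^2 + 5)^2) dt + (30*B_t/(3*B_t^2 + 5)) dB_t.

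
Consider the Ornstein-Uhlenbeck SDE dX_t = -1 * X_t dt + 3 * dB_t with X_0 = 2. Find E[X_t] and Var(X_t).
E[X_t] = 2*exp(-t); Var(X_t) = 9/2 - 9*exp(-2*t)/2

The OU SDE dX = -theta X dt + sigma dB admits the integrating factor exp(theta t): d(exp(theta t) X_t) = sigma exp(theta t) dB_t. Integrating from 0 to t:
  X_t = x_0 * exp(-theta t) + sigma * int_0^t exp(-theta (t-s)) dB_s.
The Itô integral has mean 0 and (by the Itô isometry) variance sigma^2 * int_0^t exp(-2 theta (t - s)) ds = sigma^2 * (1 - exp(-2 theta t)) / (2 theta).
With theta = 1, sigma = 3, x_0 = 2:
  E[X_t] = 2 * exp(-1 t) = 2*exp(-t)
  Var(X_t) = (3)^2 * (1 - exp(-2*1 t)) / (2 * 1) = 9/2 - 9*exp(-2*t)/2.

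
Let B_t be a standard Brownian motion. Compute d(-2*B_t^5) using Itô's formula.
d(-2*B_t^5) = (-20*B_t^3) dt + (-10*B_t^4) dB_t

Itô's formula for f(B_t) gives d f(B_t) = f'(B_t) dB_t + (1/2) f''(B_t) dt. Compute derivatives of f(x) = -2*x^5:
  f'(x)  = -10*x^4
  f''(x) = -40*x^3
Substitute x = B_t and multiply the f'' term by 1/2:
  drift     = (1/2) * (-40*x^3) evaluated at B_t = -20*B_t^3
  diffusion = (-10*x^4) evaluated at B_t = -10*B_t^4
Therefore d(-2*B_t^5) = (-20*B_t^3) dt + (-10*B_t^4) dB_t.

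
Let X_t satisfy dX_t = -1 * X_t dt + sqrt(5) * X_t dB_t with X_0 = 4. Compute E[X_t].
E[X_t] = 4*exp(-t)

For GBM dX = mu X dt + sigma X dB with X_0 = x_0, apply Itô to Y = log X: dY = (mu - sigma^2/2) dt + sigma dB, so Y_t = log(x_0) + (mu - sigma^2/2) t + sigma B_t and hence X_t = x_0 * exp((mu - sigma^2/2) t + sigma B_t).
With mu = -1, sigma = sqrt(5), x_0 = 4, this gives:
  X_t = 4 * exp((-7/2) * t + (sqrt(5)) * B_t).
Since sigma*B_t ~ Normal(0, sigma^2 t), E[exp(sigma*B_t)] = exp(sigma^2 t / 2); so E[X_t] = x_0 * exp((mu - sigma^2/2) t) * exp(sigma^2 t / 2) = x_0 * exp(mu t) = 4*exp(-t).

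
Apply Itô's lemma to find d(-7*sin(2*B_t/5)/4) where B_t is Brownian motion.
d(-7*sin(2*B_t/5)/4) = (7*sin(2*B_t/5)/50) dt + (-7*cos(2*B_t/5)/10) dB_t

Itô's formula for f(B_t) gives d f(B_t) = f'(B_t) dB_t + (1/2) f''(B_t) dt. Compute derivatives of f(x) = -7*sin(2*x/5)/4:
  f'(x)  = -7*cos(2*x/5)/10
  f''(x) = 7*sin(2*x/5)/25
Substitute x = B_t and multiply the f'' term by 1/2:
  drift     = (1/2) * (7*sin(2*x/5)/25) evaluated at B_t = 7*sin(2*B_t/5)/50
  diffusion = (-7*cos(2*x/5)/10) evaluated at B_t = -7*cos(2*B_t/5)/10
Therefore d(-7*sin(2*B_t/5)/4) = (7*sin(2*B_t/5)/50) dt + (-7*cos(2*B_t/5)/10) dB_t.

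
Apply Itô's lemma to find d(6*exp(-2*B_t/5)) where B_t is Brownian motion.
d(6*exp(-2*B_t/5)) = (12*exp(-2*B_t/5)/25) dt + (-12*exp(-2*B_t/5)/5) dB_t

Itô's formula for f(B_t) gives d f(B_t) = f'(B_t) dB_t + (1/2) f''(B_t) dt. Compute derivatives of f(x) = 6*exp(-2*x/5):
  f'(x)  = -12*exp(-2*x/5)/5
  f''(x) = 24*exp(-2*x/5)/25
Substitute x = B_t and multiply the f'' term by 1/2:
  drift     = (1/2) * (24*exp(-2*x/5)/25) evaluated at B_t = 12*exp(-2*B_t/5)/25
  diffusion = (-12*exp(-2*x/5)/5) evaluated at B_t = -12*exp(-2*B_t/5)/5
Therefore d(6*exp(-2*B_t/5)) = (12*exp(-2*B_t/5)/25) dt + (-12*exp(-2*B_t/5)/5) dB_t.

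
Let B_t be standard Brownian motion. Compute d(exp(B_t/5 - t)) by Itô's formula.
d(exp(B_t/5 - t)) = (-49*exp(B_t/5 - t)/50) dt + (exp(B_t/5 - t)/5) dB_t

Itô's formula for f(t, x): d f(t, B_t) = (f_t + (1/2) f_xx) dt + f_x dB_t. Compute partials of f(t, x) = exp(-t + x/5):
  f_t(t,x)  = -exp(-t + x/5)
  f_x(t,x)  = exp(-t + x/5)/5
  f_xx(t,x) = exp(-t + x/5)/25
Assemble drift = f_t + (1/2) f_xx = -49*exp(-t + x/5)/50 and diffusion = f_x = exp(-t + x/5)/5. Substituting x = B_t:
  d(exp(B_t/5 - t)) = (-49*exp(B_t/5 - t)/50) dt + (exp(B_t/5 - t)/5) dB_t.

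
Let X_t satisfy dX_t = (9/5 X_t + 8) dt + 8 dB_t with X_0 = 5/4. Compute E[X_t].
E[X_t] = 205*exp(9*t/5)/36 - 40/9

Taking expectations and using E[dB_t] = 0, the mean m(t) = E[X_t] satisfies the ODE m'(t) = a m(t) + b with m(0) = x_0. With a = 9/5, b = 8, x_0 = 5/4, the solution is
  m(t) = x_0 * exp(a t) + (b/a) * (exp(a t) - 1)
       = (5/4) * exp((9/5) t) + (8/(9/5)) * (exp((9/5) t) - 1)
       = 205*exp(9*t/5)/36 - 40/9.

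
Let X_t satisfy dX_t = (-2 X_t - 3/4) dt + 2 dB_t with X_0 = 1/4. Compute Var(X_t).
Var(X_t) = 1 - exp(-4*t)

The variance V(t) = Var(X_t) satisfies V'(t) = 2 a V(t) + c^2 with V(0) = 0 (drift coefficient is linear in X, diffusion is constant). With a = -2, c = 2, the solution is
  V(t) = (c^2 / (2 a)) * (exp(2 a t) - 1)
       = (2^2 / (2*(-2))) * (exp((-4) t) - 1)
       = 1 - exp(-4*t).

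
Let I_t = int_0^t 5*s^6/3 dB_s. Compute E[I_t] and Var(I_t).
E[I_t] = 0; Var(I_t) = 25*t^13/117

The Itô integral of a deterministic integrand f(s) has mean 0 because each increment f(s) * (B_{s+ds} - B_s) has mean 0. By the Itô isometry:
  Var( int_0^t f(s) dB_s ) = E[ (int_0^t f(s) dB_s)^2 ] = int_0^t f(s)^2 ds.
Here f(s) = 5*s^6/3, so f(s)^2 = 25*s^12/9. Integrate:
  int_0^t (25*s^12/9) ds = 25*t^13/117.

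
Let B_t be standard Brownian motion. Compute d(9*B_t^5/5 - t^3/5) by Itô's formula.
d(9*B_t^5/5 - t^3/5) = (18*B_t^3 - 3*t^2/5) dt + (9*B_t^4) dB_t

Itô's formula for f(t, x): d f(t, B_t) = (f_t + (1/2) f_xx) dt + f_x dB_t. Compute partials of f(t, x) = -t^3/5 + 9*x^5/5:
  f_t(t,x)  = -3*t^2/5
  f_x(t,x)  = 9*x^4
  f_xx(t,x) = 36*x^3
Assemble drift = f_t + (1/2) f_xx = -3*t^2/5 + 18*x^3 and diffusion = f_x = 9*x^4. Substituting x = B_t:
  d(9*B_t^5/5 - t^3/5) = (18*B_t^3 - 3*t^2/5) dt + (9*B_t^4) dB_t.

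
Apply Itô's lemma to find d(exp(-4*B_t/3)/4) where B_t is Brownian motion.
d(exp(-4*B_t/3)/4) = (2*exp(-4*B_t/3)/9) dt + (-exp(-4*B_t/3)/3) dB_t

Itô's formula for f(B_t) gives d f(B_t) = f'(B_t) dB_t + (1/2) f''(B_t) dt. Compute derivatives of f(x) = exp(-4*x/3)/4:
  f'(x)  = -exp(-4*x/3)/3
  f''(x) = 4*exp(-4*x/3)/9
Substitute x = B_t and multiply the f'' term by 1/2:
  drift     = (1/2) * (4*exp(-4*x/3)/9) evaluated at B_t = 2*exp(-4*B_t/3)/9
  diffusion = (-exp(-4*x/3)/3) evaluated at B_t = -exp(-4*B_t/3)/3
Therefore d(exp(-4*B_t/3)/4) = (2*exp(-4*B_t/3)/9) dt + (-exp(-4*B_t/3)/3) dB_t.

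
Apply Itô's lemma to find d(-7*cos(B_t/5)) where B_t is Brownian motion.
d(-7*cos(B_t/5)) = (7*cos(B_t/5)/50) dt + (7*sin(B_t/5)/5) dB_t

Itô's formula for f(B_t) gives d f(B_t) = f'(B_t) dB_t + (1/2) f''(B_t) dt. Compute derivatives of f(x) = -7*cos(x/5):
  f'(x)  = 7*sin(x/5)/5
  f''(x) = 7*cos(x/5)/25
Substitute x = B_t and multiply the f'' term by 1/2:
  drift     = (1/2) * (7*cos(x/5)/25) evaluated at B_t = 7*cos(B_t/5)/50
  diffusion = (7*sin(x/5)/5) evaluated at B_t = 7*sin(B_t/5)/5
Therefore d(-7*cos(B_t/5)) = (7*cos(B_t/5)/50) dt + (7*sin(B_t/5)/5) dB_t.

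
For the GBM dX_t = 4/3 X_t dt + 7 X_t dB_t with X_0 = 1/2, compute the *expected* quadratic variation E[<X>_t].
E[<X>_t] = 147*exp(155*t/3)/620 - 147/620

<X>_t = int_0^t (7 * X_s)^2 ds. Taking expectation inside the integral: E[<X>_t] = 7^2 * int_0^t E[X_s^2] ds. For GBM, E[X_s^2] = x_0^2 * exp((2 mu + sigma^2) s). Integrating:
  E[<X>_t] = 7^2 * (1/2)^2 * (exp((2*(4/3) + 7^2) t) - 1) / (2*(4/3) + 7^2)
           = 7^2 * (1/2)^2 * (exp((155/3) t) - 1) / (155/3) = 147*exp(155*t/3)/620 - 147/620.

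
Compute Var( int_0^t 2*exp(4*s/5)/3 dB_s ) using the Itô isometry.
Var = 5*exp(8*t/5)/18 - 5/18

The Itô integral of a deterministic integrand f(s) has mean 0 because each increment f(s) * (B_{s+ds} - B_s) has mean 0. By the Itô isometry:
  Var( int_0^t f(s) dB_s ) = E[ (int_0^t f(s) dB_s)^2 ] = int_0^t f(s)^2 ds.
Here f(s) = 2*exp(4*s/5)/3, so f(s)^2 = 4*exp(8*s/5)/9. Integrate:
  int_0^t (4*exp(8*s/5)/9) ds = 5*exp(8*t/5)/18 - 5/18.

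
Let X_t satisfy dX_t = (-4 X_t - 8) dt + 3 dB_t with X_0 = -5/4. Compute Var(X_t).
Var(X_t) = 9/8 - 9*exp(-8*t)/8

The variance V(t) = Var(X_t) satisfies V'(t) = 2 a V(t) + c^2 with V(0) = 0 (drift coefficient is linear in X, diffusion is constant). With a = -4, c = 3, the solution is
  V(t) = (c^2 / (2 a)) * (exp(2 a t) - 1)
       = (3^2 / (2*(-4))) * (exp((-8) t) - 1)
       = 9/8 - 9*exp(-8*t)/8.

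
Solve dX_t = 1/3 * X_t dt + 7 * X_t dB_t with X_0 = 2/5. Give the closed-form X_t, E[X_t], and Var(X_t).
X_t = 2/5 * exp((-145/6) t + (7) B_t); E[X_t] = 2*exp(t/3)/5; Var(X_t) = 4*(exp(49*t) - 1)*exp(2*t/3)/25

For GBM dX = mu X dt + sigma X dB with X_0 = x_0, apply Itô to Y = log X: dY = (mu - sigma^2/2) dt + sigma dB, so Y_t = log(x_0) + (mu - sigma^2/2) t + sigma B_t and hence X_t = x_0 * exp((mu - sigma^2/2) t + sigma B_t).
With mu = 1/3, sigma = 7, x_0 = 2/5, this gives:
  X_t = 2/5 * exp((-145/6) * t + (7) * B_t).
Since sigma*B_t ~ Normal(0, sigma^2 t), E[exp(sigma*B_t)] = exp(sigma^2 t / 2); so E[X_t] = x_0 * exp((mu - sigma^2/2) t) * exp(sigma^2 t / 2) = x_0 * exp(mu t) = 2*exp(t/3)/5.
Var(X_t) = E[X_t^2] - (E[X_t])^2 = x_0^2 * exp(2 mu t) * (exp(sigma^2 t) - 1) = 4*(exp(49*t) - 1)*exp(2*t/3)/25.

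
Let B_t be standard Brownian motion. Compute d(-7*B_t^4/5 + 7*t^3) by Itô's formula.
d(-7*B_t^4/5 + 7*t^3) = (-42*B_t^2/5 + 21*t^2) dt + (-28*B_t^3/5) dB_t

Itô's formula for f(t, x): d f(t, B_t) = (f_t + (1/2) f_xx) dt + f_x dB_t. Compute partials of f(t, x) = 7*t^3 - 7*x^4/5:
  f_t(t,x)  = 21*t^2
  f_x(t,x)  = -28*x^3/5
  f_xx(t,x) = -84*x^2/5
Assemble drift = f_t + (1/2) f_xx = 21*t^2 - 42*x^2/5 and diffusion = f_x = -28*x^3/5. Substituting x = B_t:
  d(-7*B_t^4/5 + 7*t^3) = (-42*B_t^2/5 + 21*t^2) dt + (-28*B_t^3/5) dB_t.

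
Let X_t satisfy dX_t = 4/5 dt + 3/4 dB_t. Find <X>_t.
<X>_t = 9*t/16

For an Itô process dX_t = a(t) dt + b(t) dB_t, the quadratic variation is <X>_t = int_0^t b(s)^2 ds (the drift term does not contribute). Here b(s) = 3/4, so
  b(s)^2 = 9/16.
Integrating from 0 to t:
  <X>_t = int_0^t (9/16) ds = 9*t/16.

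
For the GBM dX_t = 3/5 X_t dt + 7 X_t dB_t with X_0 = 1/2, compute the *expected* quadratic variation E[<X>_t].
E[<X>_t] = 245*exp(251*t/5)/1004 - 245/1004

<X>_t = int_0^t (7 * X_s)^2 ds. Taking expectation inside the integral: E[<X>_t] = 7^2 * int_0^t E[X_s^2] ds. For GBM, E[X_s^2] = x_0^2 * exp((2 mu + sigma^2) s). Integrating:
  E[<X>_t] = 7^2 * (1/2)^2 * (exp((2*(3/5) + 7^2) t) - 1) / (2*(3/5) + 7^2)
           = 7^2 * (1/2)^2 * (exp((251/5) t) - 1) / (251/5) = 245*exp(251*t/5)/1004 - 245/1004.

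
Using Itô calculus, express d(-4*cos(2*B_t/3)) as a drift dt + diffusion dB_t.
d(-4*cos(2*B_t/3)) = (8*cos(2*B_t/3)/9) dt + (8*sin(2*B_t/3)/3) dB_t

Itô's formula for f(B_t) gives d f(B_t) = f'(B_t) dB_t + (1/2) f''(B_t) dt. Compute derivatives of f(x) = -4*cos(2*x/3):
  f'(x)  = 8*sin(2*x/3)/3
  f''(x) = 16*cos(2*x/3)/9
Substitute x = B_t and multiply the f'' term by 1/2:
  drift     = (1/2) * (16*cos(2*x/3)/9) evaluated at B_t = 8*cos(2*B_t/3)/9
  diffusion = (8*sin(2*x/3)/3) evaluated at B_t = 8*sin(2*B_t/3)/3
Therefore d(-4*cos(2*B_t/3)) = (8*cos(2*B_t/3)/9) dt + (8*sin(2*B_t/3)/3) dB_t.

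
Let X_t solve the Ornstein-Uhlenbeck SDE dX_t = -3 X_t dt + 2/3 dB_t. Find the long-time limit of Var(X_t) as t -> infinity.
lim Var(X_t) = 2/27

The OU SDE dX = -theta X dt + sigma dB admits the integrating factor exp(theta t): d(exp(theta t) X_t) = sigma exp(theta t) dB_t. Integrating from 0 to t gives X_t = x_0 * exp(-theta t) + sigma * int_0^t exp(-theta (t-s)) dB_s for any initial x_0. The Itô integral has variance (by the Itô isometry) sigma^2 * int_0^t exp(-2 theta (t - s)) ds = sigma^2 * (1 - exp(-2 theta t)) / (2 theta), independent of x_0.
With theta = 3, sigma = 2/3:
  Var(X_t) = (2/3)^2 * (1 - exp(-2*3 t)) / (2 * 3) = 2/27 - 2*exp(-6*t)/27.
As t -> infinity, exp(-2*3 t) -> 0, so the stationary variance is sigma^2 / (2 theta) = 2/27.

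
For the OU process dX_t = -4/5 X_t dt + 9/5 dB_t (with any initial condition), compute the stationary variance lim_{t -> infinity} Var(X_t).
lim Var(X_t) = 81/40

The OU SDE dX = -theta X dt + sigma dB admits the integrating factor exp(theta t): d(exp(theta t) X_t) = sigma exp(theta t) dB_t. Integrating from 0 to t gives X_t = x_0 * exp(-theta t) + sigma * int_0^t exp(-theta (t-s)) dB_s for any initial x_0. The Itô integral has variance (by the Itô isometry) sigma^2 * int_0^t exp(-2 theta (t - s)) ds = sigma^2 * (1 - exp(-2 theta t)) / (2 theta), independent of x_0.
With theta = 4/5, sigma = 9/5:
  Var(X_t) = (9/5)^2 * (1 - exp(-2*4/5 t)) / (2 * 4/5) = 81/40 - 81*exp(-8*t/5)/40.
As t -> infinity, exp(-2*4/5 t) -> 0, so the stationary variance is sigma^2 / (2 theta) = 81/40.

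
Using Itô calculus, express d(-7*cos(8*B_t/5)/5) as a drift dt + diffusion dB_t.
d(-7*cos(8*B_t/5)/5) = (224*cos(8*B_t/5)/125) dt + (56*sin(8*B_t/5)/25) dB_t

Itô's formula for f(B_t) gives d f(B_t) = f'(B_t) dB_t + (1/2) f''(B_t) dt. Compute derivatives of f(x) = -7*cos(8*x/5)/5:
  f'(x)  = 56*sin(8*x/5)/25
  f''(x) = 448*cos(8*x/5)/125
Substitute x = B_t and multiply the f'' term by 1/2:
  drift     = (1/2) * (448*cos(8*x/5)/125) evaluated at B_t = 224*cos(8*B_t/5)/125
  diffusion = (56*sin(8*x/5)/25) evaluated at B_t = 56*sin(8*B_t/5)/25
Therefore d(-7*cos(8*B_t/5)/5) = (224*cos(8*B_t/5)/125) dt + (56*sin(8*B_t/5)/25) dB_t.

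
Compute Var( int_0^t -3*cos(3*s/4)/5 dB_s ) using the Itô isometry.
Var = 9*t/50 + 3*sin(3*t/2)/25

The Itô integral of a deterministic integrand f(s) has mean 0 because each increment f(s) * (B_{s+ds} - B_s) has mean 0. By the Itô isometry:
  Var( int_0^t f(s) dB_s ) = E[ (int_0^t f(s) dB_s)^2 ] = int_0^t f(s)^2 ds.
Here f(s) = -3*cos(3*s/4)/5, so f(s)^2 = 9*cos(3*s/4)^2/25. Integrate:
  int_0^t (9*cos(3*s/4)^2/25) ds = 9*t/50 + 3*sin(3*t/2)/25.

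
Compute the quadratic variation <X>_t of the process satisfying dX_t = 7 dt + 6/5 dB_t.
<X>_t = 36*t/25

For an Itô process dX_t = a(t) dt + b(t) dB_t, the quadratic variation is <X>_t = int_0^t b(s)^2 ds (the drift term does not contribute). Here b(s) = 6/5, so
  b(s)^2 = 36/25.
Integrating from 0 to t:
  <X>_t = int_0^t (36/25) ds = 36*t/25.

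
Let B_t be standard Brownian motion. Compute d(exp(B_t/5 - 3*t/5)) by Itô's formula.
d(exp(B_t/5 - 3*t/5)) = (-29*exp(B_t/5 - 3*t/5)/50) dt + (exp(B_t/5 - 3*t/5)/5) dB_t

Itô's formula for f(t, x): d f(t, B_t) = (f_t + (1/2) f_xx) dt + f_x dB_t. Compute partials of f(t, x) = exp(-3*t/5 + x/5):
  f_t(t,x)  = -3*exp(-3*t/5 + x/5)/5
  f_x(t,x)  = exp(-3*t/5 + x/5)/5
  f_xx(t,x) = exp(-3*t/5 + x/5)/25
Assemble drift = f_t + (1/2) f_xx = -29*exp(-3*t/5 + x/5)/50 and diffusion = f_x = exp(-3*t/5 + x/5)/5. Substituting x = B_t:
  d(exp(B_t/5 - 3*t/5)) = (-29*exp(B_t/5 - 3*t/5)/50) dt + (exp(B_t/5 - 3*t/5)/5) dB_t.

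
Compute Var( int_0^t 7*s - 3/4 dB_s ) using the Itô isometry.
Var = t*(784*t^2 - 252*t + 27)/48

The Itô integral of a deterministic integrand f(s) has mean 0 because each increment f(s) * (B_{s+ds} - B_s) has mean 0. By the Itô isometry:
  Var( int_0^t f(s) dB_s ) = E[ (int_0^t f(s) dB_s)^2 ] = int_0^t f(s)^2 ds.
Here f(s) = 7*s - 3/4, so f(s)^2 = (28*s - 3)^2/16. Integrate:
  int_0^t ((28*s - 3)^2/16) ds = t*(784*t^2 - 252*t + 27)/48.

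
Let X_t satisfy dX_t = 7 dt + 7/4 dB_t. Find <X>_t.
<X>_t = 49*t/16

For an Itô process dX_t = a(t) dt + b(t) dB_t, the quadratic variation is <X>_t = int_0^t b(s)^2 ds (the drift term does not contribute). Here b(s) = 7/4, so
  b(s)^2 = 49/16.
Integrating from 0 to t:
  <X>_t = int_0^t (49/16) ds = 49*t/16.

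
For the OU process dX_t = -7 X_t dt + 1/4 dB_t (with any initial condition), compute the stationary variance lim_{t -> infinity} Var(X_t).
lim Var(X_t) = 1/224

The OU SDE dX = -theta X dt + sigma dB admits the integrating factor exp(theta t): d(exp(theta t) X_t) = sigma exp(theta t) dB_t. Integrating from 0 to t gives X_t = x_0 * exp(-theta t) + sigma * int_0^t exp(-theta (t-s)) dB_s for any initial x_0. The Itô integral has variance (by the Itô isometry) sigma^2 * int_0^t exp(-2 theta (t - s)) ds = sigma^2 * (1 - exp(-2 theta t)) / (2 theta), independent of x_0.
With theta = 7, sigma = 1/4:
  Var(X_t) = (1/4)^2 * (1 - exp(-2*7 t)) / (2 * 7) = 1/224 - exp(-14*t)/224.
As t -> infinity, exp(-2*7 t) -> 0, so the stationary variance is sigma^2 / (2 theta) = 1/224.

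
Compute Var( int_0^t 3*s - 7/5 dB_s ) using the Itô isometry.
Var = t*(75*t^2 - 105*t + 49)/25

The Itô integral of a deterministic integrand f(s) has mean 0 because each increment f(s) * (B_{s+ds} - B_s) has mean 0. By the Itô isometry:
  Var( int_0^t f(s) dB_s ) = E[ (int_0^t f(s) dB_s)^2 ] = int_0^t f(s)^2 ds.
Here f(s) = 3*s - 7/5, so f(s)^2 = (15*s - 7)^2/25. Integrate:
  int_0^t ((15*s - 7)^2/25) ds = t*(75*t^2 - 105*t + 49)/25.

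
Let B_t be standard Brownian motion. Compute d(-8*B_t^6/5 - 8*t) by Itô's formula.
d(-8*B_t^6/5 - 8*t) = (-24*B_t^4 - 8) dt + (-48*B_t^5/5) dB_t

Itô's formula for f(t, x): d f(t, B_t) = (f_t + (1/2) f_xx) dt + f_x dB_t. Compute partials of f(t, x) = -8*t - 8*x^6/5:
  f_t(t,x)  = -8
  f_x(t,x)  = -48*x^5/5
  f_xx(t,x) = -48*x^4
Assemble drift = f_t + (1/2) f_xx = -24*x^4 - 8 and diffusion = f_x = -48*x^5/5. Substituting x = B_t:
  d(-8*B_t^6/5 - 8*t) = (-24*B_t^4 - 8) dt + (-48*B_t^5/5) dB_t.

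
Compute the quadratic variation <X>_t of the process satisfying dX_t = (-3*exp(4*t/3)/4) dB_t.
<X>_t = 27*exp(8*t/3)/128 - 27/128

For an Itô process dX_t = a(t) dt + b(t) dB_t, the quadratic variation is <X>_t = int_0^t b(s)^2 ds (the drift term does not contribute). Here b(s) = -3*exp(4*s/3)/4, so
  b(s)^2 = 9*exp(8*s/3)/16.
Integrating from 0 to t:
  <X>_t = int_0^t (9*exp(8*s/3)/16) ds = 27*exp(8*t/3)/128 - 27/128.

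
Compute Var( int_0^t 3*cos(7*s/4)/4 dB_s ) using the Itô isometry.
Var = 9*t/32 + 9*sin(7*t/2)/112

The Itô integral of a deterministic integrand f(s) has mean 0 because each increment f(s) * (B_{s+ds} - B_s) has mean 0. By the Itô isometry:
  Var( int_0^t f(s) dB_s ) = E[ (int_0^t f(s) dB_s)^2 ] = int_0^t f(s)^2 ds.
Here f(s) = 3*cos(7*s/4)/4, so f(s)^2 = 9*cos(7*s/4)^2/16. Integrate:
  int_0^t (9*cos(7*s/4)^2/16) ds = 9*t/32 + 9*sin(7*t/2)/112.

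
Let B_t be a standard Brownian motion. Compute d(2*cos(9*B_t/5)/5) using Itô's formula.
d(2*cos(9*B_t/5)/5) = (-81*cos(9*B_t/5)/125) dt + (-18*sin(9*B_t/5)/25) dB_t

Itô's formula for f(B_t) gives d f(B_t) = f'(B_t) dB_t + (1/2) f''(B_t) dt. Compute derivatives of f(x) = 2*cos(9*x/5)/5:
  f'(x)  = -18*sin(9*x/5)/25
  f''(x) = -162*cos(9*x/5)/125
Substitute x = B_t and multiply the f'' term by 1/2:
  drift     = (1/2) * (-162*cos(9*x/5)/125) evaluated at B_t = -81*cos(9*B_t/5)/125
  diffusion = (-18*sin(9*x/5)/25) evaluated at B_t = -18*sin(9*B_t/5)/25
Therefore d(2*cos(9*B_t/5)/5) = (-81*cos(9*B_t/5)/125) dt + (-18*sin(9*B_t/5)/25) dB_t.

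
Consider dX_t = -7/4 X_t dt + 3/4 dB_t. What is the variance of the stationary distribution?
lim Var(X_t) = 9/56

The OU SDE dX = -theta X dt + sigma dB admits the integrating factor exp(theta t): d(exp(theta t) X_t) = sigma exp(theta t) dB_t. Integrating from 0 to t gives X_t = x_0 * exp(-theta t) + sigma * int_0^t exp(-theta (t-s)) dB_s for any initial x_0. The Itô integral has variance (by the Itô isometry) sigma^2 * int_0^t exp(-2 theta (t - s)) ds = sigma^2 * (1 - exp(-2 theta t)) / (2 theta), independent of x_0.
With theta = 7/4, sigma = 3/4:
  Var(X_t) = (3/4)^2 * (1 - exp(-2*7/4 t)) / (2 * 7/4) = 9/56 - 9*exp(-7*t/2)/56.
As t -> infinity, exp(-2*7/4 t) -> 0, so the stationary variance is sigma^2 / (2 theta) = 9/56.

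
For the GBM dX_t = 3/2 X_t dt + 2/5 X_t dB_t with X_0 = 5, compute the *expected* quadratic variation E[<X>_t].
E[<X>_t] = 100*exp(79*t/25)/79 - 100/79

<X>_t = int_0^t ((2/5) * X_s)^2 ds. Taking expectation inside the integral: E[<X>_t] = (2/5)^2 * int_0^t E[X_s^2] ds. For GBM, E[X_s^2] = x_0^2 * exp((2 mu + sigma^2) s). Integrating:
  E[<X>_t] = (2/5)^2 * 5^2 * (exp((2*(3/2) + (2/5)^2) t) - 1) / (2*(3/2) + (2/5)^2)
           = (2/5)^2 * 5^2 * (exp((79/25) t) - 1) / (79/25) = 100*exp(79*t/25)/79 - 100/79.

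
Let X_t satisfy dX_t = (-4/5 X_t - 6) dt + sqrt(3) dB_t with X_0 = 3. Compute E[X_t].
E[X_t] = -15/2 + 21*exp(-4*t/5)/2

Taking expectations and using E[dB_t] = 0, the mean m(t) = E[X_t] satisfies the ODE m'(t) = a m(t) + b with m(0) = x_0. With a = -4/5, b = -6, x_0 = 3, the solution is
  m(t) = x_0 * exp(a t) + (b/a) * (exp(a t) - 1)
       = 3 * exp((-4/5) t) + ((-6)/(-4/5)) * (exp((-4/5) t) - 1)
       = -15/2 + 21*exp(-4*t/5)/2.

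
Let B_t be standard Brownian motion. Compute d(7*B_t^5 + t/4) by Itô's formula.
d(7*B_t^5 + t/4) = (70*B_t^3 + 1/4) dt + (35*B_t^4) dB_t

Itô's formula for f(t, x): d f(t, B_t) = (f_t + (1/2) f_xx) dt + f_x dB_t. Compute partials of f(t, x) = t/4 + 7*x^5:
  f_t(t,x)  = 1/4
  f_x(t,x)  = 35*x^4
  f_xx(t,x) = 140*x^3
Assemble drift = f_t + (1/2) f_xx = 70*x^3 + 1/4 and diffusion = f_x = 35*x^4. Substituting x = B_t:
  d(7*B_t^5 + t/4) = (70*B_t^3 + 1/4) dt + (35*B_t^4) dB_t.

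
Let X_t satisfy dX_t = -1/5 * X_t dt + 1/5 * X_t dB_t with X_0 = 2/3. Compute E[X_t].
E[X_t] = 2*exp(-t/5)/3

For GBM dX = mu X dt + sigma X dB with X_0 = x_0, apply Itô to Y = log X: dY = (mu - sigma^2/2) dt + sigma dB, so Y_t = log(x_0) + (mu - sigma^2/2) t + sigma B_t and hence X_t = x_0 * exp((mu - sigma^2/2) t + sigma B_t).
With mu = -1/5, sigma = 1/5, x_0 = 2/3, this gives:
  X_t = 2/3 * exp((-11/50) * t + (1/5) * B_t).
Since sigma*B_t ~ Normal(0, sigma^2 t), E[exp(sigma*B_t)] = exp(sigma^2 t / 2); so E[X_t] = x_0 * exp((mu - sigma^2/2) t) * exp(sigma^2 t / 2) = x_0 * exp(mu t) = 2*exp(-t/5)/3.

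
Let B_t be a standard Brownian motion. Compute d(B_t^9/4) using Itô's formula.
d(B_t^9/4) = (9*B_t^7) dt + (9*B_t^8/4) dB_t

Itô's formula for f(B_t) gives d f(B_t) = f'(B_t) dB_t + (1/2) f''(B_t) dt. Compute derivatives of f(x) = x^9/4:
  f'(x)  = 9*x^8/4
  f''(x) = 18*x^7
Substitute x = B_t and multiply the f'' term by 1/2:
  drift     = (1/2) * (18*x^7) evaluated at B_t = 9*B_t^7
  diffusion = (9*x^8/4) evaluated at B_t = 9*B_t^8/4
Therefore d(B_t^9/4) = (9*B_t^7) dt + (9*B_t^8/4) dB_t.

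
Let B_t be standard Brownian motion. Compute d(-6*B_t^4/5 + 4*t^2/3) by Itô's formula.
d(-6*B_t^4/5 + 4*t^2/3) = (-36*B_t^2/5 + 8*t/3) dt + (-24*B_t^3/5) dB_t

Itô's formula for f(t, x): d f(t, B_t) = (f_t + (1/2) f_xx) dt + f_x dB_t. Compute partials of f(t, x) = 4*t^2/3 - 6*x^4/5:
  f_t(t,x)  = 8*t/3
  f_x(t,x)  = -24*x^3/5
  f_xx(t,x) = -72*x^2/5
Assemble drift = f_t + (1/2) f_xx = 8*t/3 - 36*x^2/5 and diffusion = f_x = -24*x^3/5. Substituting x = B_t:
  d(-6*B_t^4/5 + 4*t^2/3) = (-36*B_t^2/5 + 8*t/3) dt + (-24*B_t^3/5) dB_t.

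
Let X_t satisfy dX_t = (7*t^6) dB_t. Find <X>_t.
<X>_t = 49*t^13/13

For an Itô process dX_t = a(t) dt + b(t) dB_t, the quadratic variation is <X>_t = int_0^t b(s)^2 ds (the drift term does not contribute). Here b(s) = 7*s^6, so
  b(s)^2 = 49*s^12.
Integrating from 0 to t:
  <X>_t = int_0^t (49*s^12) ds = 49*t^13/13.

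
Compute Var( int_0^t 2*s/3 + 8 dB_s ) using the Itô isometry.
Var = 4*t*(t^2 + 36*t + 432)/27

The Itô integral of a deterministic integrand f(s) has mean 0 because each increment f(s) * (B_{s+ds} - B_s) has mean 0. By the Itô isometry:
  Var( int_0^t f(s) dB_s ) = E[ (int_0^t f(s) dB_s)^2 ] = int_0^t f(s)^2 ds.
Here f(s) = 2*s/3 + 8, so f(s)^2 = 4*(s + 12)^2/9. Integrate:
  int_0^t (4*(s + 12)^2/9) ds = 4*t*(t^2 + 36*t + 432)/27.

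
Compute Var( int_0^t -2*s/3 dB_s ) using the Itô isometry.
Var = 4*t^3/27

The Itô integral of a deterministic integrand f(s) has mean 0 because each increment f(s) * (B_{s+ds} - B_s) has mean 0. By the Itô isometry:
  Var( int_0^t f(s) dB_s ) = E[ (int_0^t f(s) dB_s)^2 ] = int_0^t f(s)^2 ds.
Here f(s) = -2*s/3, so f(s)^2 = 4*s^2/9. Integrate:
  int_0^t (4*s^2/9) ds = 4*t^3/27.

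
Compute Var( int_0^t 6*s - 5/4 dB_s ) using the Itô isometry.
Var = t*(192*t^2 - 120*t + 25)/16

The Itô integral of a deterministic integrand f(s) has mean 0 because each increment f(s) * (B_{s+ds} - B_s) has mean 0. By the Itô isometry:
  Var( int_0^t f(s) dB_s ) = E[ (int_0^t f(s) dB_s)^2 ] = int_0^t f(s)^2 ds.
Here f(s) = 6*s - 5/4, so f(s)^2 = (24*s - 5)^2/16. Integrate:
  int_0^t ((24*s - 5)^2/16) ds = t*(192*t^2 - 120*t + 25)/16.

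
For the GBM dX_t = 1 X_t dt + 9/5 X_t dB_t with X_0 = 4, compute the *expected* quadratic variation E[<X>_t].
E[<X>_t] = 1296*exp(131*t/25)/131 - 1296/131

<X>_t = int_0^t ((9/5) * X_s)^2 ds. Taking expectation inside the integral: E[<X>_t] = (9/5)^2 * int_0^t E[X_s^2] ds. For GBM, E[X_s^2] = x_0^2 * exp((2 mu + sigma^2) s). Integrating:
  E[<X>_t] = (9/5)^2 * 4^2 * (exp((2*1 + (9/5)^2) t) - 1) / (2*1 + (9/5)^2)
           = (9/5)^2 * 4^2 * (exp((131/25) t) - 1) / (131/25) = 1296*exp(131*t/25)/131 - 1296/131.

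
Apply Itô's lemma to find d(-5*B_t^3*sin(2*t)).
d(-5*B_t^3*sin(2*t)) = (-10*B_t^3*cos(2*t) - 15*B_t*sin(2*t)) dt + (-15*B_t^2*sin(2*t)) dB_t

Itô's formula for f(t, x): d f(t, B_t) = (f_t + (1/2) f_xx) dt + f_x dB_t. Compute partials of f(t, x) = -5*x^3*sin(2*t):
  f_t(t,x)  = -10*x^3*cos(2*t)
  f_x(t,x)  = -15*x^2*sin(2*t)
  f_xx(t,x) = -30*x*sin(2*t)
Assemble drift = f_t + (1/2) f_xx = -10*x^3*cos(2*t) - 15*x*sin(2*t) and diffusion = f_x = -15*x^2*sin(2*t). Substituting x = B_t:
  d(-5*B_t^3*sin(2*t)) = (-10*B_t^3*cos(2*t) - 15*B_t*sin(2*t)) dt + (-15*B_t^2*sin(2*t)) dB_t.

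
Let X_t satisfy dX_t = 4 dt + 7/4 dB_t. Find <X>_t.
<X>_t = 49*t/16

For an Itô process dX_t = a(t) dt + b(t) dB_t, the quadratic variation is <X>_t = int_0^t b(s)^2 ds (the drift term does not contribute). Here b(s) = 7/4, so
  b(s)^2 = 49/16.
Integrating from 0 to t:
  <X>_t = int_0^t (49/16) ds = 49*t/16.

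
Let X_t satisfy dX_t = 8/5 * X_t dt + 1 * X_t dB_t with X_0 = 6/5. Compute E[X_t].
E[X_t] = 6*exp(8*t/5)/5

For GBM dX = mu X dt + sigma X dB with X_0 = x_0, apply Itô to Y = log X: dY = (mu - sigma^2/2) dt + sigma dB, so Y_t = log(x_0) + (mu - sigma^2/2) t + sigma B_t and hence X_t = x_0 * exp((mu - sigma^2/2) t + sigma B_t).
With mu = 8/5, sigma = 1, x_0 = 6/5, this gives:
  X_t = 6/5 * exp((11/10) * t + (1) * B_t).
Since sigma*B_t ~ Normal(0, sigma^2 t), E[exp(sigma*B_t)] = exp(sigma^2 t / 2); so E[X_t] = x_0 * exp((mu - sigma^2/2) t) * exp(sigma^2 t / 2) = x_0 * exp(mu t) = 6*exp(8*t/5)/5.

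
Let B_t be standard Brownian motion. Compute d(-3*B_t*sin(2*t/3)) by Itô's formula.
d(-3*B_t*sin(2*t/3)) = (-2*B_t*cos(2*t/3)) dt + (-3*sin(2*t/3)) dB_t

Itô's formula for f(t, x): d f(t, B_t) = (f_t + (1/2) f_xx) dt + f_x dB_t. Compute partials of f(t, x) = -3*x*sin(2*t/3):
  f_t(t,x)  = -2*x*cos(2*t/3)
  f_x(t,x)  = -3*sin(2*t/3)
  f_xx(t,x) = 0
Assemble drift = f_t + (1/2) f_xx = -2*x*cos(2*t/3) and diffusion = f_x = -3*sin(2*t/3). Substituting x = B_t:
  d(-3*B_t*sin(2*t/3)) = (-2*B_t*cos(2*t/3)) dt + (-3*sin(2*t/3)) dB_t.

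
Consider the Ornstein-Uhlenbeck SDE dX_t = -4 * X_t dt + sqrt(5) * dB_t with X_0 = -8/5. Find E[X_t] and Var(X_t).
E[X_t] = -8*exp(-4*t)/5; Var(X_t) = 5/8 - 5*exp(-8*t)/8

The OU SDE dX = -theta X dt + sigma dB admits the integrating factor exp(theta t): d(exp(theta t) X_t) = sigma exp(theta t) dB_t. Integrating from 0 to t:
  X_t = x_0 * exp(-theta t) + sigma * int_0^t exp(-theta (t-s)) dB_s.
The Itô integral has mean 0 and (by the Itô isometry) variance sigma^2 * int_0^t exp(-2 theta (t - s)) ds = sigma^2 * (1 - exp(-2 theta t)) / (2 theta).
With theta = 4, sigma = sqrt(5), x_0 = -8/5:
  E[X_t] = -8/5 * exp(-4 t) = -8*exp(-4*t)/5
  Var(X_t) = (sqrt(5))^2 * (1 - exp(-2*4 t)) / (2 * 4) = 5/8 - 5*exp(-8*t)/8.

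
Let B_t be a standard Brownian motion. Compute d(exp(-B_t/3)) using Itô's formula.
d(exp(-B_t/3)) = (exp(-B_t/3)/18) dt + (-exp(-B_t/3)/3) dB_t

Itô's formula for f(B_t) gives d f(B_t) = f'(B_t) dB_t + (1/2) f''(B_t) dt. Compute derivatives of f(x) = exp(-x/3):
  f'(x)  = -exp(-x/3)/3
  f''(x) = exp(-x/3)/9
Substitute x = B_t and multiply the f'' term by 1/2:
  drift     = (1/2) * (exp(-x/3)/9) evaluated at B_t = exp(-B_t/3)/18
  diffusion = (-exp(-x/3)/3) evaluated at B_t = -exp(-B_t/3)/3
Therefore d(exp(-B_t/3)) = (exp(-B_t/3)/18) dt + (-exp(-B_t/3)/3) dB_t.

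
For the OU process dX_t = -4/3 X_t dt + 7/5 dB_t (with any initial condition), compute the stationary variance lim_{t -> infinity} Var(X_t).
lim Var(X_t) = 147/200

The OU SDE dX = -theta X dt + sigma dB admits the integrating factor exp(theta t): d(exp(theta t) X_t) = sigma exp(theta t) dB_t. Integrating from 0 to t gives X_t = x_0 * exp(-theta t) + sigma * int_0^t exp(-theta (t-s)) dB_s for any initial x_0. The Itô integral has variance (by the Itô isometry) sigma^2 * int_0^t exp(-2 theta (t - s)) ds = sigma^2 * (1 - exp(-2 theta t)) / (2 theta), independent of x_0.
With theta = 4/3, sigma = 7/5:
  Var(X_t) = (7/5)^2 * (1 - exp(-2*4/3 t)) / (2 * 4/3) = 147/200 - 147*exp(-8*t/3)/200.
As t -> infinity, exp(-2*4/3 t) -> 0, so the stationary variance is sigma^2 / (2 theta) = 147/200.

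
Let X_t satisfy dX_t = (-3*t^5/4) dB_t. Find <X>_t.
<X>_t = 9*t^11/176

For an Itô process dX_t = a(t) dt + b(t) dB_t, the quadratic variation is <X>_t = int_0^t b(s)^2 ds (the drift term does not contribute). Here b(s) = -3*s^5/4, so
  b(s)^2 = 9*s^10/16.
Integrating from 0 to t:
  <X>_t = int_0^t (9*s^10/16) ds = 9*t^11/176.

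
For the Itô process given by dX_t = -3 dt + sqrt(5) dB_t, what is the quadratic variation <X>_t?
<X>_t = 5*t

For an Itô process dX_t = a(t) dt + b(t) dB_t, the quadratic variation is <X>_t = int_0^t b(s)^2 ds (the drift term does not contribute). Here b(s) = sqrt(5), so
  b(s)^2 = 5.
Integrating from 0 to t:
  <X>_t = int_0^t (5) ds = 5*t.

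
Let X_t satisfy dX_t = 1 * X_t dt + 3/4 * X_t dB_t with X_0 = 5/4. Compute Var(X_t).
Var(X_t) = 25*(exp(9*t/16) - 1)*exp(2*t)/16

For GBM dX = mu X dt + sigma X dB with X_0 = x_0, apply Itô to Y = log X: dY = (mu - sigma^2/2) dt + sigma dB, so Y_t = log(x_0) + (mu - sigma^2/2) t + sigma B_t and hence X_t = x_0 * exp((mu - sigma^2/2) t + sigma B_t).
With mu = 1, sigma = 3/4, x_0 = 5/4, this gives:
  X_t = 5/4 * exp((23/32) * t + (3/4) * B_t).
Since sigma*B_t ~ Normal(0, sigma^2 t), E[exp(sigma*B_t)] = exp(sigma^2 t / 2); so E[X_t] = x_0 * exp((mu - sigma^2/2) t) * exp(sigma^2 t / 2) = x_0 * exp(mu t) = 5*exp(t)/4.
Var(X_t) = E[X_t^2] - (E[X_t])^2 = x_0^2 * exp(2 mu t) * (exp(sigma^2 t) - 1) = 25*(exp(9*t/16) - 1)*exp(2*t)/16.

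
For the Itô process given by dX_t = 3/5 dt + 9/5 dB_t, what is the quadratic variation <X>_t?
<X>_t = 81*t/25

For an Itô process dX_t = a(t) dt + b(t) dB_t, the quadratic variation is <X>_t = int_0^t b(s)^2 ds (the drift term does not contribute). Here b(s) = 9/5, so
  b(s)^2 = 81/25.
Integrating from 0 to t:
  <X>_t = int_0^t (81/25) ds = 81*t/25.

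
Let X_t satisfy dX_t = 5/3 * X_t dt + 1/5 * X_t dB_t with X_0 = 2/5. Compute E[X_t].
E[X_t] = 2*exp(5*t/3)/5

For GBM dX = mu X dt + sigma X dB with X_0 = x_0, apply Itô to Y = log X: dY = (mu - sigma^2/2) dt + sigma dB, so Y_t = log(x_0) + (mu - sigma^2/2) t + sigma B_t and hence X_t = x_0 * exp((mu - sigma^2/2) t + sigma B_t).
With mu = 5/3, sigma = 1/5, x_0 = 2/5, this gives:
  X_t = 2/5 * exp((247/150) * t + (1/5) * B_t).
Since sigma*B_t ~ Normal(0, sigma^2 t), E[exp(sigma*B_t)] = exp(sigma^2 t / 2); so E[X_t] = x_0 * exp((mu - sigma^2/2) t) * exp(sigma^2 t / 2) = x_0 * exp(mu t) = 2*exp(5*t/3)/5.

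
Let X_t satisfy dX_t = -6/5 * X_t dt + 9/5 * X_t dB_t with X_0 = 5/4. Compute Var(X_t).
Var(X_t) = (25*exp(81*t/25) - 25)*exp(-12*t/5)/16

For GBM dX = mu X dt + sigma X dB with X_0 = x_0, apply Itô to Y = log X: dY = (mu - sigma^2/2) dt + sigma dB, so Y_t = log(x_0) + (mu - sigma^2/2) t + sigma B_t and hence X_t = x_0 * exp((mu - sigma^2/2) t + sigma B_t).
With mu = -6/5, sigma = 9/5, x_0 = 5/4, this gives:
  X_t = 5/4 * exp((-141/50) * t + (9/5) * B_t).
Since sigma*B_t ~ Normal(0, sigma^2 t), E[exp(sigma*B_t)] = exp(sigma^2 t / 2); so E[X_t] = x_0 * exp((mu - sigma^2/2) t) * exp(sigma^2 t / 2) = x_0 * exp(mu t) = 5*exp(-6*t/5)/4.
Var(X_t) = E[X_t^2] - (E[X_t])^2 = x_0^2 * exp(2 mu t) * (exp(sigma^2 t) - 1) = (25*exp(81*t/25) - 25)*exp(-12*t/5)/16.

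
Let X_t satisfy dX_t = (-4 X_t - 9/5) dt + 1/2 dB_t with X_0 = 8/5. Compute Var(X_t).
Var(X_t) = 1/32 - exp(-8*t)/32

The variance V(t) = Var(X_t) satisfies V'(t) = 2 a V(t) + c^2 with V(0) = 0 (drift coefficient is linear in X, diffusion is constant). With a = -4, c = 1/2, the solution is
  V(t) = (c^2 / (2 a)) * (exp(2 a t) - 1)
       = ((1/2)^2 / (2*(-4))) * (exp((-8) t) - 1)
       = 1/32 - exp(-8*t)/32.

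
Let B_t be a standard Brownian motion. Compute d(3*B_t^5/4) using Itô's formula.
d(3*B_t^5/4) = (15*B_t^3/2) dt + (15*B_t^4/4) dB_t

Itô's formula for f(B_t) gives d f(B_t) = f'(B_t) dB_t + (1/2) f''(B_t) dt. Compute derivatives of f(x) = 3*x^5/4:
  f'(x)  = 15*x^4/4
  f''(x) = 15*x^3
Substitute x = B_t and multiply the f'' term by 1/2:
  drift     = (1/2) * (15*x^3) evaluated at B_t = 15*B_t^3/2
  diffusion = (15*x^4/4) evaluated at B_t = 15*B_t^4/4
Therefore d(3*B_t^5/4) = (15*B_t^3/2) dt + (15*B_t^4/4) dB_t.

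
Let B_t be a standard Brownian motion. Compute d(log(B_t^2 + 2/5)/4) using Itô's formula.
d(log(B_t^2 + 2/5)/4) = (5*(2 - 5*B_t^2)/(4*(5*B_t^2 + 2)^2)) dt + (5*B_t/(2*(5*B_t^2 + 2))) dB_t

Itô's formula for f(B_t) gives d f(B_t) = f'(B_t) dB_t + (1/2) f''(B_t) dt. Compute derivatives of f(x) = log(x^2 + 2/5)/4:
  f'(x)  = 5*x/(2*(5*x^2 + 2))
  f''(x) = 5*(2 - 5*x^2)/(2*(5*x^2 + 2)^2)
Substitute x = B_t and multiply the f'' term by 1/2:
  drift     = (1/2) * (5*(2 - 5*x^2)/(2*(5*x^2 + 2)^2)) evaluated at B_t = 5*(2 - 5*B_t^2)/(4*(5*B_t^2 + 2)^2)
  diffusion = (5*x/(2*(5*x^2 + 2))) evaluated at B_t = 5*B_t/(2*(5*B_t^2 + 2))
Therefore d(log(B_t^2 + 2/5)/4) = (5*(2 - 5*B_t^2)/(4*(5*B_t^2 + 2)^2)) dt + (5*B_t/(2*(5*B_t^2 + 2))) dB_t.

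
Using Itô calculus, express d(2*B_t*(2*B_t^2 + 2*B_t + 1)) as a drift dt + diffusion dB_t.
d(2*B_t*(2*B_t^2 + 2*B_t + 1)) = (12*B_t + 4) dt + (12*B_t^2 + 8*B_t + 2) dB_t

Itô's formula for f(B_t) gives d f(B_t) = f'(B_t) dB_t + (1/2) f''(B_t) dt. Compute derivatives of f(x) = 2*x*(2*x^2 + 2*x + 1):
  f'(x)  = 12*x^2 + 8*x + 2
  f''(x) = 24*x + 8
Substitute x = B_t and multiply the f'' term by 1/2:
  drift     = (1/2) * (24*x + 8) evaluated at B_t = 12*B_t + 4
  diffusion = (12*x^2 + 8*x + 2) evaluated at B_t = 12*B_t^2 + 8*B_t + 2
Therefore d(2*B_t*(2*B_t^2 + 2*B_t + 1)) = (12*B_t + 4) dt + (12*B_t^2 + 8*B_t + 2) dB_t.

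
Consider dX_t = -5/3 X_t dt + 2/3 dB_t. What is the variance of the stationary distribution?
lim Var(X_t) = 2/15

The OU SDE dX = -theta X dt + sigma dB admits the integrating factor exp(theta t): d(exp(theta t) X_t) = sigma exp(theta t) dB_t. Integrating from 0 to t gives X_t = x_0 * exp(-theta t) + sigma * int_0^t exp(-theta (t-s)) dB_s for any initial x_0. The Itô integral has variance (by the Itô isometry) sigma^2 * int_0^t exp(-2 theta (t - s)) ds = sigma^2 * (1 - exp(-2 theta t)) / (2 theta), independent of x_0.
With theta = 5/3, sigma = 2/3:
  Var(X_t) = (2/3)^2 * (1 - exp(-2*5/3 t)) / (2 * 5/3) = 2/15 - 2*exp(-10*t/3)/15.
As t -> infinity, exp(-2*5/3 t) -> 0, so the stationary variance is sigma^2 / (2 theta) = 2/15.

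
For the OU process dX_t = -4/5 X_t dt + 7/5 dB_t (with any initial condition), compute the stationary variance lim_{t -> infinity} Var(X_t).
lim Var(X_t) = 49/40

The OU SDE dX = -theta X dt + sigma dB admits the integrating factor exp(theta t): d(exp(theta t) X_t) = sigma exp(theta t) dB_t. Integrating from 0 to t gives X_t = x_0 * exp(-theta t) + sigma * int_0^t exp(-theta (t-s)) dB_s for any initial x_0. The Itô integral has variance (by the Itô isometry) sigma^2 * int_0^t exp(-2 theta (t - s)) ds = sigma^2 * (1 - exp(-2 theta t)) / (2 theta), independent of x_0.
With theta = 4/5, sigma = 7/5:
  Var(X_t) = (7/5)^2 * (1 - exp(-2*4/5 t)) / (2 * 4/5) = 49/40 - 49*exp(-8*t/5)/40.
As t -> infinity, exp(-2*4/5 t) -> 0, so the stationary variance is sigma^2 / (2 theta) = 49/40.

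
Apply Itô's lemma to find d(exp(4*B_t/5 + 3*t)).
d(exp(4*B_t/5 + 3*t)) = (83*exp(4*B_t/5 + 3*t)/25) dt + (4*exp(4*B_t/5 + 3*t)/5) dB_t

Itô's formula for f(t, x): d f(t, B_t) = (f_t + (1/2) f_xx) dt + f_x dB_t. Compute partials of f(t, x) = exp(3*t + 4*x/5):
  f_t(t,x)  = 3*exp(3*t + 4*x/5)
  f_x(t,x)  = 4*exp(3*t + 4*x/5)/5
  f_xx(t,x) = 16*exp(3*t + 4*x/5)/25
Assemble drift = f_t + (1/2) f_xx = 83*exp(3*t + 4*x/5)/25 and diffusion = f_x = 4*exp(3*t + 4*x/5)/5. Substituting x = B_t:
  d(exp(4*B_t/5 + 3*t)) = (83*exp(4*B_t/5 + 3*t)/25) dt + (4*exp(4*B_t/5 + 3*t)/5) dB_t.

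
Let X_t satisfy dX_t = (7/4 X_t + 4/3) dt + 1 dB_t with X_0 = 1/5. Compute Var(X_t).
Var(X_t) = 2*exp(7*t/2)/7 - 2/7

The variance V(t) = Var(X_t) satisfies V'(t) = 2 a V(t) + c^2 with V(0) = 0 (drift coefficient is linear in X, diffusion is constant). With a = 7/4, c = 1, the solution is
  V(t) = (c^2 / (2 a)) * (exp(2 a t) - 1)
       = (1^2 / (2*(7/4))) * (exp((7/2) t) - 1)
       = 2*exp(7*t/2)/7 - 2/7.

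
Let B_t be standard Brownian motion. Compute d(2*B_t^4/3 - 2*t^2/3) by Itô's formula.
d(2*B_t^4/3 - 2*t^2/3) = (4*B_t^2 - 4*t/3) dt + (8*B_t^3/3) dB_t

Itô's formula for f(t, x): d f(t, B_t) = (f_t + (1/2) f_xx) dt + f_x dB_t. Compute partials of f(t, x) = -2*t^2/3 + 2*x^4/3:
  f_t(t,x)  = -4*t/3
  f_x(t,x)  = 8*x^3/3
  f_xx(t,x) = 8*x^2
Assemble drift = f_t + (1/2) f_xx = -4*t/3 + 4*x^2 and diffusion = f_x = 8*x^3/3. Substituting x = B_t:
  d(2*B_t^4/3 - 2*t^2/3) = (4*B_t^2 - 4*t/3) dt + (8*B_t^3/3) dB_t.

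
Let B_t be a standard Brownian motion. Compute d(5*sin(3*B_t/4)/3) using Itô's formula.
d(5*sin(3*B_t/4)/3) = (-15*sin(3*B_t/4)/32) dt + (5*cos(3*B_t/4)/4) dB_t

Itô's formula for f(B_t) gives d f(B_t) = f'(B_t) dB_t + (1/2) f''(B_t) dt. Compute derivatives of f(x) = 5*sin(3*x/4)/3:
  f'(x)  = 5*cos(3*x/4)/4
  f''(x) = -15*sin(3*x/4)/16
Substitute x = B_t and multiply the f'' term by 1/2:
  drift     = (1/2) * (-15*sin(3*x/4)/16) evaluated at B_t = -15*sin(3*B_t/4)/32
  diffusion = (5*cos(3*x/4)/4) evaluated at B_t = 5*cos(3*B_t/4)/4
Therefore d(5*sin(3*B_t/4)/3) = (-15*sin(3*B_t/4)/32) dt + (5*cos(3*B_t/4)/4) dB_t.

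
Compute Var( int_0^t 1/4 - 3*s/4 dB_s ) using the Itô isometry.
Var = t*(3*t^2 - 3*t + 1)/16

The Itô integral of a deterministic integrand f(s) has mean 0 because each increment f(s) * (B_{s+ds} - B_s) has mean 0. By the Itô isometry:
  Var( int_0^t f(s) dB_s ) = E[ (int_0^t f(s) dB_s)^2 ] = int_0^t f(s)^2 ds.
Here f(s) = 1/4 - 3*s/4, so f(s)^2 = (3*s - 1)^2/16. Integrate:
  int_0^t ((3*s - 1)^2/16) ds = t*(3*t^2 - 3*t + 1)/16.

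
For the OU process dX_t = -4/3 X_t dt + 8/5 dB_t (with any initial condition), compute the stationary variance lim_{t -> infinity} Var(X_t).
lim Var(X_t) = 24/25

The OU SDE dX = -theta X dt + sigma dB admits the integrating factor exp(theta t): d(exp(theta t) X_t) = sigma exp(theta t) dB_t. Integrating from 0 to t gives X_t = x_0 * exp(-theta t) + sigma * int_0^t exp(-theta (t-s)) dB_s for any initial x_0. The Itô integral has variance (by the Itô isometry) sigma^2 * int_0^t exp(-2 theta (t - s)) ds = sigma^2 * (1 - exp(-2 theta t)) / (2 theta), independent of x_0.
With theta = 4/3, sigma = 8/5:
  Var(X_t) = (8/5)^2 * (1 - exp(-2*4/3 t)) / (2 * 4/3) = 24/25 - 24*exp(-8*t/3)/25.
As t -> infinity, exp(-2*4/3 t) -> 0, so the stationary variance is sigma^2 / (2 theta) = 24/25.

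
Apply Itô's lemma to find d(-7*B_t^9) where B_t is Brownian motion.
d(-7*B_t^9) = (-252*B_t^7) dt + (-63*B_t^8) dB_t

Itô's formula for f(B_t) gives d f(B_t) = f'(B_t) dB_t + (1/2) f''(B_t) dt. Compute derivatives of f(x) = -7*x^9:
  f'(x)  = -63*x^8
  f''(x) = -504*x^7
Substitute x = B_t and multiply the f'' term by 1/2:
  drift     = (1/2) * (-504*x^7) evaluated at B_t = -252*B_t^7
  diffusion = (-63*x^8) evaluated at B_t = -63*B_t^8
Therefore d(-7*B_t^9) = (-252*B_t^7) dt + (-63*B_t^8) dB_t.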